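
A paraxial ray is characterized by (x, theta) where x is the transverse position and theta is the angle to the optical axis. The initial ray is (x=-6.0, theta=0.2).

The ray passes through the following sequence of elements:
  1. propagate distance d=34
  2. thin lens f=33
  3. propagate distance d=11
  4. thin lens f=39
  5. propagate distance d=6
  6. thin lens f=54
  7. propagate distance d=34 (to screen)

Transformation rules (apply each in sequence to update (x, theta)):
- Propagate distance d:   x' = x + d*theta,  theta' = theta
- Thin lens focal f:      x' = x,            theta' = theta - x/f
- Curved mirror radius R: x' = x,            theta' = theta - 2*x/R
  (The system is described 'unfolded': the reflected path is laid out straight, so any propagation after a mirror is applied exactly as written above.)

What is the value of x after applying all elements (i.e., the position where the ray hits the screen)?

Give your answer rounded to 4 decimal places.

Answer: 4.8400

Derivation:
Initial: x=-6.0000 theta=0.2000
After 1 (propagate distance d=34): x=0.8000 theta=0.2000
After 2 (thin lens f=33): x=0.8000 theta=29/165 (≈0.1758)
After 3 (propagate distance d=11): x=41/15 (≈2.7333) theta=29/165 (≈0.1758)
After 4 (thin lens f=39): x=41/15 (≈2.7333) theta=136/1287 (≈0.1057)
After 5 (propagate distance d=6): x=7223/2145 (≈3.3674) theta=136/1287 (≈0.1057)
After 6 (thin lens f=54): x=7223/2145 (≈3.3674) theta=5017/115830 (≈0.0433)
After 7 (propagate distance d=34 (to screen)): x=56062/11583 (≈4.8400) theta=5017/115830 (≈0.0433)
Rounded to 4 decimal places: x = 4.8400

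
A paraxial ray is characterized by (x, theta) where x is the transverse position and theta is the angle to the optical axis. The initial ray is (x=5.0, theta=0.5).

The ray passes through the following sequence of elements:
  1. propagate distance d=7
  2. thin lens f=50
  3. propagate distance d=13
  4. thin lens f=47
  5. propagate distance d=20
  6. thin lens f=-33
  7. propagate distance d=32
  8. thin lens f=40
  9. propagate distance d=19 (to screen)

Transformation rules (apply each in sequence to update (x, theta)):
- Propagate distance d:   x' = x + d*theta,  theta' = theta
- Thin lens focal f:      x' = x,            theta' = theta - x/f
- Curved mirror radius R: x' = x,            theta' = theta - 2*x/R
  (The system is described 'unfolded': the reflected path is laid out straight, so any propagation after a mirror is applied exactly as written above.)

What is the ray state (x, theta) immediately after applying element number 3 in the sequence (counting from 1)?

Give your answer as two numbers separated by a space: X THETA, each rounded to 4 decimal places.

Initial: x=5.0000 theta=0.5000
After 1 (propagate distance d=7): x=8.5000 theta=0.5000
After 2 (thin lens f=50): x=8.5000 theta=0.3300
After 3 (propagate distance d=13): x=12.7900 theta=0.3300
Rounded to 4 decimal places: x = 12.7900, theta = 0.3300

Answer: 12.7900 0.3300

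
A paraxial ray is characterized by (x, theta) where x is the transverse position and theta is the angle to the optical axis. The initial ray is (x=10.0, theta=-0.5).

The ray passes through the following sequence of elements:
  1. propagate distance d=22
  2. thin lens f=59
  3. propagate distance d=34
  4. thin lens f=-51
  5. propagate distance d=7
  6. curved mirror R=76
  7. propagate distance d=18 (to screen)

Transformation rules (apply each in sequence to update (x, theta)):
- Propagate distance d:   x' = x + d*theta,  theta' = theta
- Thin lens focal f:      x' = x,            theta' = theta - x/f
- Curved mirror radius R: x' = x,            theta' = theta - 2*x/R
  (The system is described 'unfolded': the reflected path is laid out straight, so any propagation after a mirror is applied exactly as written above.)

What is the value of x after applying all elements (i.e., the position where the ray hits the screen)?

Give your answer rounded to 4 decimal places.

Answer: -27.0532

Derivation:
Initial: x=10.0000 theta=-0.5000
After 1 (propagate distance d=22): x=-1.0000 theta=-0.5000
After 2 (thin lens f=59): x=-1.0000 theta=-57/118 (≈-0.4831)
After 3 (propagate distance d=34): x=-1028/59 (≈-17.4237) theta=-57/118 (≈-0.4831)
After 4 (thin lens f=-51): x=-1028/59 (≈-17.4237) theta=-4963/6018 (≈-0.8247)
After 5 (propagate distance d=7): x=-139597/6018 (≈-23.1966) theta=-4963/6018 (≈-0.8247)
After 6 (curved mirror R=76): x=-139597/6018 (≈-23.1966) theta=-48997/228684 (≈-0.2143)
After 7 (propagate distance d=18 (to screen)): x=-1546658/57171 (≈-27.0532) theta=-48997/228684 (≈-0.2143)
Rounded to 4 decimal places: x = -27.0532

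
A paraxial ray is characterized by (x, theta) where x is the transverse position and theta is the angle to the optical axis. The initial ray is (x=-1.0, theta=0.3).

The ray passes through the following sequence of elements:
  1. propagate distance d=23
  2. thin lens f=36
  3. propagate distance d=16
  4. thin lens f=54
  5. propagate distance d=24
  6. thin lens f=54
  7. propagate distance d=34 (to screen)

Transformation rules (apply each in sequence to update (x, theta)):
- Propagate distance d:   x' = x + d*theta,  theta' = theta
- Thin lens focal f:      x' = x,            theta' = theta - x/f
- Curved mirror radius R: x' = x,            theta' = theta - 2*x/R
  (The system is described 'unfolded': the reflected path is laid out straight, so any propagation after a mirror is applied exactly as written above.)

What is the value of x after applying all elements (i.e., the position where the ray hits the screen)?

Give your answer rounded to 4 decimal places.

Initial: x=-1.0000 theta=0.3000
After 1 (propagate distance d=23): x=5.9000 theta=0.3000
After 2 (thin lens f=36): x=5.9000 theta=49/360 (≈0.1361)
After 3 (propagate distance d=16): x=727/90 (≈8.0778) theta=49/360 (≈0.1361)
After 4 (thin lens f=54): x=727/90 (≈8.0778) theta=-131/9720 (≈-0.0135)
After 5 (propagate distance d=24): x=6281/810 (≈7.7543) theta=-131/9720 (≈-0.0135)
After 6 (thin lens f=54): x=6281/810 (≈7.7543) theta=-13741/87480 (≈-0.1571)
After 7 (propagate distance d=34 (to screen)): x=105577/43740 (≈2.4137) theta=-13741/87480 (≈-0.1571)
Rounded to 4 decimal places: x = 2.4137

Answer: 2.4137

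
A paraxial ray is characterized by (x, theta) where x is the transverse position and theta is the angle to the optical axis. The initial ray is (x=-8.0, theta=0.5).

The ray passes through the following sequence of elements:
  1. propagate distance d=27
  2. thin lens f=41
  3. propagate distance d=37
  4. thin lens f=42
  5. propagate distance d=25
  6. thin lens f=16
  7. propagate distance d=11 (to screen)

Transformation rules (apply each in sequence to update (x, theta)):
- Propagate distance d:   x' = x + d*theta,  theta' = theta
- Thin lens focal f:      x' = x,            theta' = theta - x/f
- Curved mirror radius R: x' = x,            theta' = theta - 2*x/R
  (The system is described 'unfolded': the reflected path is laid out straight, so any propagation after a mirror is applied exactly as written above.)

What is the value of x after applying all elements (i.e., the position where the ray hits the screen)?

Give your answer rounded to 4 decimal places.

Answer: 4.3048

Derivation:
Initial: x=-8.0000 theta=0.5000
After 1 (propagate distance d=27): x=5.5000 theta=0.5000
After 2 (thin lens f=41): x=5.5000 theta=15/41 (≈0.3659)
After 3 (propagate distance d=37): x=1561/82 (≈19.0366) theta=15/41 (≈0.3659)
After 4 (thin lens f=42): x=1561/82 (≈19.0366) theta=-43/492 (≈-0.0874)
After 5 (propagate distance d=25): x=8291/492 (≈16.8516) theta=-43/492 (≈-0.0874)
After 6 (thin lens f=16): x=8291/492 (≈16.8516) theta=-73/64 (≈-1.1406)
After 7 (propagate distance d=11 (to screen)): x=33887/7872 (≈4.3048) theta=-73/64 (≈-1.1406)
Rounded to 4 decimal places: x = 4.3048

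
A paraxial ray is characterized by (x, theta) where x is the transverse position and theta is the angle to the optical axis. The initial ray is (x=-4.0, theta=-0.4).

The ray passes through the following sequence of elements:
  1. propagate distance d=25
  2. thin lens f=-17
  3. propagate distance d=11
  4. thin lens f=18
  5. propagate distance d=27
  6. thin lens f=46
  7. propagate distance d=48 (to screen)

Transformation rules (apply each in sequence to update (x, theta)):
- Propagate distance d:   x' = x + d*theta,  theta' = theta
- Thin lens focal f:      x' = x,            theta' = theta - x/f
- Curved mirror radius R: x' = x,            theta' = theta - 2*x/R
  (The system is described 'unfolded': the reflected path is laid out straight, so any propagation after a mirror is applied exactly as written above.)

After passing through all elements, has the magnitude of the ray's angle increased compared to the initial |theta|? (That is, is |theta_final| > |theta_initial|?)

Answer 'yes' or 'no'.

Initial: x=-4.0000 theta=-0.4000
After 1 (propagate distance d=25): x=-14.0000 theta=-0.4000
After 2 (thin lens f=-17): x=-14.0000 theta=-104/85 (≈-1.2235)
After 3 (propagate distance d=11): x=-2334/85 (≈-27.4588) theta=-104/85 (≈-1.2235)
After 4 (thin lens f=18): x=-2334/85 (≈-27.4588) theta=77/255 (≈0.3020)
After 5 (propagate distance d=27): x=-1641/85 (≈-19.3059) theta=77/255 (≈0.3020)
After 6 (thin lens f=46): x=-1641/85 (≈-19.3059) theta=1693/2346 (≈0.7217)
After 7 (propagate distance d=48 (to screen)): x=29977/1955 (≈15.3335) theta=1693/2346 (≈0.7217)
|theta_initial|=0.4000 |theta_final|=1693/2346 (≈0.7217) -> increased

Answer: yes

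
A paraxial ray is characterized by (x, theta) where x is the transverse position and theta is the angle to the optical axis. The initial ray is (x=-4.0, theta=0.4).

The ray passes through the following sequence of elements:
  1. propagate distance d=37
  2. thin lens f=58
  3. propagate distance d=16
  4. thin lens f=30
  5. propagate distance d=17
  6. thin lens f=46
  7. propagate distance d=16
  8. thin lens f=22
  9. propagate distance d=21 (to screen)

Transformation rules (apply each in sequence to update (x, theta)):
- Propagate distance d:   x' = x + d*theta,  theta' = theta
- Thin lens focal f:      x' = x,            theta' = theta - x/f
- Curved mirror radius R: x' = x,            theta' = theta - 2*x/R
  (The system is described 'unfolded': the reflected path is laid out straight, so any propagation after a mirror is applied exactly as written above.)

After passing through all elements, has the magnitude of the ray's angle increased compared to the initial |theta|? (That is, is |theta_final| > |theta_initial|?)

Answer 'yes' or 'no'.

Answer: yes

Derivation:
Initial: x=-4.0000 theta=0.4000
After 1 (propagate distance d=37): x=10.8000 theta=0.4000
After 2 (thin lens f=58): x=10.8000 theta=31/145 (≈0.2138)
After 3 (propagate distance d=16): x=2062/145 (≈14.2207) theta=31/145 (≈0.2138)
After 4 (thin lens f=30): x=2062/145 (≈14.2207) theta=-566/2175 (≈-0.2602)
After 5 (propagate distance d=17): x=21308/2175 (≈9.7968) theta=-566/2175 (≈-0.2602)
After 6 (thin lens f=46): x=21308/2175 (≈9.7968) theta=-23672/50025 (≈-0.4732)
After 7 (propagate distance d=16): x=111332/50025 (≈2.2255) theta=-23672/50025 (≈-0.4732)
After 8 (thin lens f=22): x=111332/50025 (≈2.2255) theta=-316058/550275 (≈-0.5744)
After 9 (propagate distance d=21 (to screen)): x=-5412566/550275 (≈-9.8361) theta=-316058/550275 (≈-0.5744)
|theta_initial|=0.4000 |theta_final|=316058/550275 (≈0.5744) -> increased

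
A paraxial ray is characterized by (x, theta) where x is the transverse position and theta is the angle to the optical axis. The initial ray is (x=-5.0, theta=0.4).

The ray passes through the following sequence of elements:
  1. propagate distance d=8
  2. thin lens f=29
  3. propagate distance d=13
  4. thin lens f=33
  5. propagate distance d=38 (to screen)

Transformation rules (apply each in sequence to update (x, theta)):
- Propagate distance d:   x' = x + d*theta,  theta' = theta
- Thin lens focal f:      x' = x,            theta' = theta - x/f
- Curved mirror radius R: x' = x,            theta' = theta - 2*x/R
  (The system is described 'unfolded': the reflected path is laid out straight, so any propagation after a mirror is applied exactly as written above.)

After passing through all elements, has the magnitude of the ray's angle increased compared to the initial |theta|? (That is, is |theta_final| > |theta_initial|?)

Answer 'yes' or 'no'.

Answer: no

Derivation:
Initial: x=-5.0000 theta=0.4000
After 1 (propagate distance d=8): x=-1.8000 theta=0.4000
After 2 (thin lens f=29): x=-1.8000 theta=67/145 (≈0.4621)
After 3 (propagate distance d=13): x=122/29 (≈4.2069) theta=67/145 (≈0.4621)
After 4 (thin lens f=33): x=122/29 (≈4.2069) theta=1601/4785 (≈0.3346)
After 5 (propagate distance d=38 (to screen)): x=2792/165 (≈16.9212) theta=1601/4785 (≈0.3346)
|theta_initial|=0.4000 |theta_final|=1601/4785 (≈0.3346) -> not increased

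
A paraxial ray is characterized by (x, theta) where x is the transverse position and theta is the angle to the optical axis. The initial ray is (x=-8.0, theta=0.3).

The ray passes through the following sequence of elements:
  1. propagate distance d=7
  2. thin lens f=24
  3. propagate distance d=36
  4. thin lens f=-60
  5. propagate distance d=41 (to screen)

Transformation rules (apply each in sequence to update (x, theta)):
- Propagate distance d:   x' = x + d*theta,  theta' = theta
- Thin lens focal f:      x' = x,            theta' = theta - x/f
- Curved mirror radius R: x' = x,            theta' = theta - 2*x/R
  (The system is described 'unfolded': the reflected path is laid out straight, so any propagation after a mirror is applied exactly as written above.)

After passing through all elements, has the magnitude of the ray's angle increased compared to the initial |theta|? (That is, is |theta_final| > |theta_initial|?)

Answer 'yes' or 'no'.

Initial: x=-8.0000 theta=0.3000
After 1 (propagate distance d=7): x=-5.9000 theta=0.3000
After 2 (thin lens f=24): x=-5.9000 theta=131/240 (≈0.5458)
After 3 (propagate distance d=36): x=13.7500 theta=131/240 (≈0.5458)
After 4 (thin lens f=-60): x=13.7500 theta=0.7750
After 5 (propagate distance d=41 (to screen)): x=45.5250 theta=0.7750
|theta_initial|=0.3000 |theta_final|=0.7750 -> increased

Answer: yes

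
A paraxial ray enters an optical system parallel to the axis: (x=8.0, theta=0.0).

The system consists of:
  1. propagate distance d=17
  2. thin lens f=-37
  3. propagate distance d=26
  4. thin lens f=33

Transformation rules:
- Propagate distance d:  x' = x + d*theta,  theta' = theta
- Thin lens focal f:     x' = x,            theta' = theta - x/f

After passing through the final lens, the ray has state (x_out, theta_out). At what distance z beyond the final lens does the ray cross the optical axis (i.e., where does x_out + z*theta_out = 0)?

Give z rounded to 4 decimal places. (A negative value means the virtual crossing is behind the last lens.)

Initial: x=8.0000 theta=0.0000
After 1 (propagate distance d=17): x=8.0000 theta=0.0000
After 2 (thin lens f=-37): x=8.0000 theta=8/37 (≈0.2162)
After 3 (propagate distance d=26): x=504/37 (≈13.6216) theta=8/37 (≈0.2162)
After 4 (thin lens f=33): x=504/37 (≈13.6216) theta=-80/407 (≈-0.1966)
z_focus = -x_out/theta_out = -(504/37)/(-80/407) = 69.3000
Rounded to 4 decimal places: z = 69.3000

Answer: 69.3000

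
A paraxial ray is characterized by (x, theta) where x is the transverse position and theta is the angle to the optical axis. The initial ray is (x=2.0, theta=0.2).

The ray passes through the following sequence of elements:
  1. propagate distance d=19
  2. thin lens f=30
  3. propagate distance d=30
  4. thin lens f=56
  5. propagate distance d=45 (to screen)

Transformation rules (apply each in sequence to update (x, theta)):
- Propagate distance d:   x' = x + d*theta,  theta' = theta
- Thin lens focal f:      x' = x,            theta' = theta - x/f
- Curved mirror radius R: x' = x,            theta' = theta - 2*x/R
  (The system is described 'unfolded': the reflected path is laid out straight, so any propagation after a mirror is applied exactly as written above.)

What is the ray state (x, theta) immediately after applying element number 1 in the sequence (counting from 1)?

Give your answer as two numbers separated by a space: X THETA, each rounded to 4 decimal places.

Answer: 5.8000 0.2000

Derivation:
Initial: x=2.0000 theta=0.2000
After 1 (propagate distance d=19): x=5.8000 theta=0.2000
Rounded to 4 decimal places: x = 5.8000, theta = 0.2000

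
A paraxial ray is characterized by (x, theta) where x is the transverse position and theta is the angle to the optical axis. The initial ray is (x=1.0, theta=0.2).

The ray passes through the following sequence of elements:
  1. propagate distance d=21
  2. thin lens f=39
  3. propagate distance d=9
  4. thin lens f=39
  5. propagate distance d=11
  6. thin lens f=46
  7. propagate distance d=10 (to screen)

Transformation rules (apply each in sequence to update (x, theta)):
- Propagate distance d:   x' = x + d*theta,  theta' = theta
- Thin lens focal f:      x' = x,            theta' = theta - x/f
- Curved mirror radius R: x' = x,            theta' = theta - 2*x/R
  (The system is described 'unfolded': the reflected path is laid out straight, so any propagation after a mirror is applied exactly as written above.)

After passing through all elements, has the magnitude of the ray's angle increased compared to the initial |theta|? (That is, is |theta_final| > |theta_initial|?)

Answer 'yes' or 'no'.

Initial: x=1.0000 theta=0.2000
After 1 (propagate distance d=21): x=5.2000 theta=0.2000
After 2 (thin lens f=39): x=5.2000 theta=1/15 (≈0.0667)
After 3 (propagate distance d=9): x=5.8000 theta=1/15 (≈0.0667)
After 4 (thin lens f=39): x=5.8000 theta=-16/195 (≈-0.0821)
After 5 (propagate distance d=11): x=191/39 (≈4.8974) theta=-16/195 (≈-0.0821)
After 6 (thin lens f=46): x=191/39 (≈4.8974) theta=-1691/8970 (≈-0.1885)
After 7 (propagate distance d=10 (to screen)): x=2702/897 (≈3.0123) theta=-1691/8970 (≈-0.1885)
|theta_initial|=0.2000 |theta_final|=1691/8970 (≈0.1885) -> not increased

Answer: no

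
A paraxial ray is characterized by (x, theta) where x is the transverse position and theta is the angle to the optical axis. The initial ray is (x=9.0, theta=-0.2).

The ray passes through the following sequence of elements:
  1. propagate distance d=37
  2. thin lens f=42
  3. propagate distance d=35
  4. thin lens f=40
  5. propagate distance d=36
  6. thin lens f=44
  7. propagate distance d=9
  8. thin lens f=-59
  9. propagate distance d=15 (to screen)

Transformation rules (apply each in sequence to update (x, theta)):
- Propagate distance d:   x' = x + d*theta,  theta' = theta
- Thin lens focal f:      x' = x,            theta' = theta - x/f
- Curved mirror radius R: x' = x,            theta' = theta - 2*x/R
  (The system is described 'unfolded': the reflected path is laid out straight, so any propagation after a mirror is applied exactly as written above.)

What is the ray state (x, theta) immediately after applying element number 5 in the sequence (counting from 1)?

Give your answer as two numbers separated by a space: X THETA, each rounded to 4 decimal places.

Answer: -9.2448 -0.0698

Derivation:
Initial: x=9.0000 theta=-0.2000
After 1 (propagate distance d=37): x=1.6000 theta=-0.2000
After 2 (thin lens f=42): x=1.6000 theta=-5/21 (≈-0.2381)
After 3 (propagate distance d=35): x=-101/15 (≈-6.7333) theta=-5/21 (≈-0.2381)
After 4 (thin lens f=40): x=-101/15 (≈-6.7333) theta=-293/4200 (≈-0.0698)
After 5 (propagate distance d=36): x=-9707/1050 (≈-9.2448) theta=-293/4200 (≈-0.0698)
Rounded to 4 decimal places: x = -9.2448, theta = -0.0698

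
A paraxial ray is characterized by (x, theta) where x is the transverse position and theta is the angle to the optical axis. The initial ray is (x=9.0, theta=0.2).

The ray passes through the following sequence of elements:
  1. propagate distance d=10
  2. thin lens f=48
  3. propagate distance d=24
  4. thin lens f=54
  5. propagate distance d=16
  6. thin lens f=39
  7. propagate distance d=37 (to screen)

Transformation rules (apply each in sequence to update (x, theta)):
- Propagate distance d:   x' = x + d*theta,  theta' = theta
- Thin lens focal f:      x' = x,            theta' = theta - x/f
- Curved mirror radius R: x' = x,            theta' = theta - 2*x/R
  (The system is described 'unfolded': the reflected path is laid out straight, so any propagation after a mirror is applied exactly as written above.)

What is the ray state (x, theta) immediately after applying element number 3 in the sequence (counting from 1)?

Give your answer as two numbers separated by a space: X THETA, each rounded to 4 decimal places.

Answer: 10.3000 -0.0292

Derivation:
Initial: x=9.0000 theta=0.2000
After 1 (propagate distance d=10): x=11.0000 theta=0.2000
After 2 (thin lens f=48): x=11.0000 theta=-7/240 (≈-0.0292)
After 3 (propagate distance d=24): x=10.3000 theta=-7/240 (≈-0.0292)
Rounded to 4 decimal places: x = 10.3000, theta = -0.0292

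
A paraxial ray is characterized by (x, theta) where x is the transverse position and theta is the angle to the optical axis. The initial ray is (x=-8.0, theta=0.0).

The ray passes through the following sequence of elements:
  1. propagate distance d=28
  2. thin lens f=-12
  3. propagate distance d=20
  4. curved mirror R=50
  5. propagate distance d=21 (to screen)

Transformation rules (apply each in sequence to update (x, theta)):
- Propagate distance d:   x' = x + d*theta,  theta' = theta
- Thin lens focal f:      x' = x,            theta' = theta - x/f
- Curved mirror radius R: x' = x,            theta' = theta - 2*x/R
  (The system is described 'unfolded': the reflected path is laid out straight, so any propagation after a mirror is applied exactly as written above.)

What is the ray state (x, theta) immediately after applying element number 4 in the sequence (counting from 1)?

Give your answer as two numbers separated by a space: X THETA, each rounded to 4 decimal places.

Initial: x=-8.0000 theta=0.0000
After 1 (propagate distance d=28): x=-8.0000 theta=0.0000
After 2 (thin lens f=-12): x=-8.0000 theta=-2/3 (≈-0.6667)
After 3 (propagate distance d=20): x=-64/3 (≈-21.3333) theta=-2/3 (≈-0.6667)
After 4 (curved mirror R=50): x=-64/3 (≈-21.3333) theta=14/75 (≈0.1867)
Rounded to 4 decimal places: x = -21.3333, theta = 0.1867

Answer: -21.3333 0.1867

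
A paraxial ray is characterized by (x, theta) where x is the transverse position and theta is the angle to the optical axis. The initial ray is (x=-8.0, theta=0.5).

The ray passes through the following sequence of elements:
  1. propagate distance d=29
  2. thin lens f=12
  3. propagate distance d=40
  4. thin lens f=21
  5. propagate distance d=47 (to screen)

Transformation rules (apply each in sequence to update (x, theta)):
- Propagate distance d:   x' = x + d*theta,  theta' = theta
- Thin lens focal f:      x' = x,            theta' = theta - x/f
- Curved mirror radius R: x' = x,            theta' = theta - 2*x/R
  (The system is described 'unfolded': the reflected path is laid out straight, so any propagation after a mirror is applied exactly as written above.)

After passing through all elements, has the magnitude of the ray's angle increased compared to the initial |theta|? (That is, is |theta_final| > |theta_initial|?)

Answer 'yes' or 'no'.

Answer: no

Derivation:
Initial: x=-8.0000 theta=0.5000
After 1 (propagate distance d=29): x=6.5000 theta=0.5000
After 2 (thin lens f=12): x=6.5000 theta=-1/24 (≈-0.0417)
After 3 (propagate distance d=40): x=29/6 (≈4.8333) theta=-1/24 (≈-0.0417)
After 4 (thin lens f=21): x=29/6 (≈4.8333) theta=-137/504 (≈-0.2718)
After 5 (propagate distance d=47 (to screen)): x=-4003/504 (≈-7.9425) theta=-137/504 (≈-0.2718)
|theta_initial|=0.5000 |theta_final|=137/504 (≈0.2718) -> not increased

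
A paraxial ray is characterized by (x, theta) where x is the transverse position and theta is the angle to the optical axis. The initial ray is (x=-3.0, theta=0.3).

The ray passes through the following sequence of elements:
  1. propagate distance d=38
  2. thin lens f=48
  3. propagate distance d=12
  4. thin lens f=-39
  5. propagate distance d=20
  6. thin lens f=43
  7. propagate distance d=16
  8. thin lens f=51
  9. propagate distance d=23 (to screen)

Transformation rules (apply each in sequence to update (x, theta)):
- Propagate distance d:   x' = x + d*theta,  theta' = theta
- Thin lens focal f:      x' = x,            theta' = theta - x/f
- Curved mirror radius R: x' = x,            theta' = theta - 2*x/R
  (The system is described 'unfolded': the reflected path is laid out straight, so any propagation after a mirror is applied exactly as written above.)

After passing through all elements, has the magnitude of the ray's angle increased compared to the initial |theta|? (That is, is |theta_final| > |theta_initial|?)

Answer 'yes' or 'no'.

Initial: x=-3.0000 theta=0.3000
After 1 (propagate distance d=38): x=8.4000 theta=0.3000
After 2 (thin lens f=48): x=8.4000 theta=0.1250
After 3 (propagate distance d=12): x=9.9000 theta=0.1250
After 4 (thin lens f=-39): x=9.9000 theta=197/520 (≈0.3788)
After 5 (propagate distance d=20): x=1136/65 (≈17.4769) theta=197/520 (≈0.3788)
After 6 (thin lens f=43): x=1136/65 (≈17.4769) theta=-617/22360 (≈-0.0276)
After 7 (propagate distance d=16): x=47614/2795 (≈17.0354) theta=-617/22360 (≈-0.0276)
After 8 (thin lens f=51): x=47614/2795 (≈17.0354) theta=-412379/1140360 (≈-0.3616)
After 9 (propagate distance d=23 (to screen)): x=1988359/228072 (≈8.7181) theta=-412379/1140360 (≈-0.3616)
|theta_initial|=0.3000 |theta_final|=412379/1140360 (≈0.3616) -> increased

Answer: yes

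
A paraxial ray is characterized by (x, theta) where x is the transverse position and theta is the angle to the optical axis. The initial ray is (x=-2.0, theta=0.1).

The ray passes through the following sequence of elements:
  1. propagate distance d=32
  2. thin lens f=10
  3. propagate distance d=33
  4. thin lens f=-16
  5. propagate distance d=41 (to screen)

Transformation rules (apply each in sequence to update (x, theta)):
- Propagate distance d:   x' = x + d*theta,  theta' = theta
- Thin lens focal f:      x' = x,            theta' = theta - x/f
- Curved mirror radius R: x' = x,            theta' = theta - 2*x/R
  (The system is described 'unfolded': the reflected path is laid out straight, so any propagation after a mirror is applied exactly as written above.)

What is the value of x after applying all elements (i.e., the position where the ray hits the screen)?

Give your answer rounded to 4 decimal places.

Answer: 1.1038

Derivation:
Initial: x=-2.0000 theta=0.1000
After 1 (propagate distance d=32): x=1.2000 theta=0.1000
After 2 (thin lens f=10): x=1.2000 theta=-0.0200
After 3 (propagate distance d=33): x=0.5400 theta=-0.0200
After 4 (thin lens f=-16): x=0.5400 theta=11/800 (≈0.0138)
After 5 (propagate distance d=41 (to screen)): x=883/800 (≈1.1038) theta=11/800 (≈0.0138)
Rounded to 4 decimal places: x = 1.1038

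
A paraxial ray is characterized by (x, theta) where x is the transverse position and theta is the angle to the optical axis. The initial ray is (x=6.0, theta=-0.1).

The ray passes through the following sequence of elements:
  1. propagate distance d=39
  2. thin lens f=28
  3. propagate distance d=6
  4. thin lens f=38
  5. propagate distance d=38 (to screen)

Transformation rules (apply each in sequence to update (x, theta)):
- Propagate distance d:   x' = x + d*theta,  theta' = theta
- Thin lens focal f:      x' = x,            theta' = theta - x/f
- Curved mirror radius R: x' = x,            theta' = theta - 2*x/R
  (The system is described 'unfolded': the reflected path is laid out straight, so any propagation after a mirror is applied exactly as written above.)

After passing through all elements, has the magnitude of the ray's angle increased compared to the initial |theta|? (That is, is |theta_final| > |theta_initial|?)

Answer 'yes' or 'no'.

Answer: yes

Derivation:
Initial: x=6.0000 theta=-0.1000
After 1 (propagate distance d=39): x=2.1000 theta=-0.1000
After 2 (thin lens f=28): x=2.1000 theta=-0.1750
After 3 (propagate distance d=6): x=1.0500 theta=-0.1750
After 4 (thin lens f=38): x=1.0500 theta=-77/380 (≈-0.2026)
After 5 (propagate distance d=38 (to screen)): x=-6.6500 theta=-77/380 (≈-0.2026)
|theta_initial|=0.1000 |theta_final|=77/380 (≈0.2026) -> increased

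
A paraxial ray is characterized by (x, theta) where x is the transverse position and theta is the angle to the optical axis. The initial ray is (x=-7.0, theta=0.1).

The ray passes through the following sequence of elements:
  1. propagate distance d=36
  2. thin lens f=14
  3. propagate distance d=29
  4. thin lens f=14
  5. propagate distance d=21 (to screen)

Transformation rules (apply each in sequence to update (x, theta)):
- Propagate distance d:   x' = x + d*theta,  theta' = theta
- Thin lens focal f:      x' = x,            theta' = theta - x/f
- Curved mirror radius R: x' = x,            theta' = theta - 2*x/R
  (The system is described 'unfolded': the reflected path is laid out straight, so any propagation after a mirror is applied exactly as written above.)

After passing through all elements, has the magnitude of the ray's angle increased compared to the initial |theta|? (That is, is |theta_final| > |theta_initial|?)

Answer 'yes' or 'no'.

Answer: yes

Derivation:
Initial: x=-7.0000 theta=0.1000
After 1 (propagate distance d=36): x=-3.4000 theta=0.1000
After 2 (thin lens f=14): x=-3.4000 theta=12/35 (≈0.3429)
After 3 (propagate distance d=29): x=229/35 (≈6.5429) theta=12/35 (≈0.3429)
After 4 (thin lens f=14): x=229/35 (≈6.5429) theta=-61/490 (≈-0.1245)
After 5 (propagate distance d=21 (to screen)): x=55/14 (≈3.9286) theta=-61/490 (≈-0.1245)
|theta_initial|=0.1000 |theta_final|=61/490 (≈0.1245) -> increased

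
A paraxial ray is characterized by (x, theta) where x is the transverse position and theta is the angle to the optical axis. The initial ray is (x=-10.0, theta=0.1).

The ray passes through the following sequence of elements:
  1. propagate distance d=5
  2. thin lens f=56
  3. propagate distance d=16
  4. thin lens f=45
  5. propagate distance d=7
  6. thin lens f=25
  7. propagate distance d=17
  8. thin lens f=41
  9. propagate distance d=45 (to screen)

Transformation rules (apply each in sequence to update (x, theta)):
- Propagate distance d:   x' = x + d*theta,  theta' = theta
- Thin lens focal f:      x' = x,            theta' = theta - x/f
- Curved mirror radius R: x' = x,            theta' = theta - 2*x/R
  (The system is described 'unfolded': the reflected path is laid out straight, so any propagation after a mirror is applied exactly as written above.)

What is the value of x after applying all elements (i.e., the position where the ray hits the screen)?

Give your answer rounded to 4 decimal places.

Answer: 21.2439

Derivation:
Initial: x=-10.0000 theta=0.1000
After 1 (propagate distance d=5): x=-9.5000 theta=0.1000
After 2 (thin lens f=56): x=-9.5000 theta=151/560 (≈0.2696)
After 3 (propagate distance d=16): x=-363/70 (≈-5.1857) theta=151/560 (≈0.2696)
After 4 (thin lens f=45): x=-363/70 (≈-5.1857) theta=3233/8400 (≈0.3849)
After 5 (propagate distance d=7): x=-20929/8400 (≈-2.4915) theta=3233/8400 (≈0.3849)
After 6 (thin lens f=25): x=-20929/8400 (≈-2.4915) theta=16959/35000 (≈0.4845)
After 7 (propagate distance d=17): x=1206593/210000 (≈5.7457) theta=16959/35000 (≈0.4845)
After 8 (thin lens f=41): x=1206593/210000 (≈5.7457) theta=2965321/8610000 (≈0.3444)
After 9 (propagate distance d=45 (to screen)): x=91454879/4305000 (≈21.2439) theta=2965321/8610000 (≈0.3444)
Rounded to 4 decimal places: x = 21.2439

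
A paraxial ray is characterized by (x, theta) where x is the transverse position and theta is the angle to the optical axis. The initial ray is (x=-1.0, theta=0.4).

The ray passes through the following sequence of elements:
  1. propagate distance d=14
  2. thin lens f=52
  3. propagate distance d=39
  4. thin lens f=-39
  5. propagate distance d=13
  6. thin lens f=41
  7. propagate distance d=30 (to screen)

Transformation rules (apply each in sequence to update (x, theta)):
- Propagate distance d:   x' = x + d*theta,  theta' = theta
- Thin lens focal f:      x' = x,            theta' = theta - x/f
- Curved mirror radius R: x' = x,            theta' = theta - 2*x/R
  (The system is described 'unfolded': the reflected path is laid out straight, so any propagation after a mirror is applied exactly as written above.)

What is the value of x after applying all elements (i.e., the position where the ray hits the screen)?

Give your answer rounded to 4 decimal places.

Answer: 29.3092

Derivation:
Initial: x=-1.0000 theta=0.4000
After 1 (propagate distance d=14): x=4.6000 theta=0.4000
After 2 (thin lens f=52): x=4.6000 theta=81/260 (≈0.3115)
After 3 (propagate distance d=39): x=16.7500 theta=81/260 (≈0.3115)
After 4 (thin lens f=-39): x=16.7500 theta=289/390 (≈0.7410)
After 5 (propagate distance d=13): x=1583/60 (≈26.3833) theta=289/390 (≈0.7410)
After 6 (thin lens f=41): x=1583/60 (≈26.3833) theta=3119/31980 (≈0.0975)
After 7 (propagate distance d=30 (to screen)): x=937309/31980 (≈29.3092) theta=3119/31980 (≈0.0975)
Rounded to 4 decimal places: x = 29.3092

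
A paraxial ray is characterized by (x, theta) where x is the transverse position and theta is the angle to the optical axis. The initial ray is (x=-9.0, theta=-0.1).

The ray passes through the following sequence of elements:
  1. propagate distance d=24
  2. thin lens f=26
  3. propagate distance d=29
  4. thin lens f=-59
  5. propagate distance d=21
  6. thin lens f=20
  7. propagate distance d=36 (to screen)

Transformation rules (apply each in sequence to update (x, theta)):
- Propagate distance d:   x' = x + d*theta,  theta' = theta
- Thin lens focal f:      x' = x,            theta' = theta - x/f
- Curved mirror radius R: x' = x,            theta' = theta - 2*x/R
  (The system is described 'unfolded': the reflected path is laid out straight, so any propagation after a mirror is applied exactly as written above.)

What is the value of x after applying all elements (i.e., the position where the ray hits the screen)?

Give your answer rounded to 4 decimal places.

Initial: x=-9.0000 theta=-0.1000
After 1 (propagate distance d=24): x=-11.4000 theta=-0.1000
After 2 (thin lens f=26): x=-11.4000 theta=22/65 (≈0.3385)
After 3 (propagate distance d=29): x=-103/65 (≈-1.5846) theta=22/65 (≈0.3385)
After 4 (thin lens f=-59): x=-103/65 (≈-1.5846) theta=239/767 (≈0.3116)
After 5 (propagate distance d=21): x=19018/3835 (≈4.9591) theta=239/767 (≈0.3116)
After 6 (thin lens f=20): x=19018/3835 (≈4.9591) theta=2441/38350 (≈0.0637)
After 7 (propagate distance d=36 (to screen)): x=139028/19175 (≈7.2505) theta=2441/38350 (≈0.0637)
Rounded to 4 decimal places: x = 7.2505

Answer: 7.2505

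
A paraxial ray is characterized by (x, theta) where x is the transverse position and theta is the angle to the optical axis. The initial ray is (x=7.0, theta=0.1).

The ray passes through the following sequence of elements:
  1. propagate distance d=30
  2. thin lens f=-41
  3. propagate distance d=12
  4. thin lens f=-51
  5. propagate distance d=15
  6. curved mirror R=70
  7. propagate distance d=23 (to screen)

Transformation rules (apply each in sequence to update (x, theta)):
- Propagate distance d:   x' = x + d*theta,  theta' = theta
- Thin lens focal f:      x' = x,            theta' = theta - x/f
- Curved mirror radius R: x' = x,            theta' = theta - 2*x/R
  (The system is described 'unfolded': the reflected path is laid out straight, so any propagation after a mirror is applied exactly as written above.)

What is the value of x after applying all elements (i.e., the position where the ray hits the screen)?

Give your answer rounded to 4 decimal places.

Initial: x=7.0000 theta=0.1000
After 1 (propagate distance d=30): x=10.0000 theta=0.1000
After 2 (thin lens f=-41): x=10.0000 theta=141/410 (≈0.3439)
After 3 (propagate distance d=12): x=2896/205 (≈14.1268) theta=141/410 (≈0.3439)
After 4 (thin lens f=-51): x=2896/205 (≈14.1268) theta=12983/20910 (≈0.6209)
After 5 (propagate distance d=15): x=163379/6970 (≈23.4403) theta=12983/20910 (≈0.6209)
After 6 (curved mirror R=70): x=163379/6970 (≈23.4403) theta=-17866/365925 (≈-0.0488)
After 7 (propagate distance d=23 (to screen)): x=16332959/731850 (≈22.3174) theta=-17866/365925 (≈-0.0488)
Rounded to 4 decimal places: x = 22.3174

Answer: 22.3174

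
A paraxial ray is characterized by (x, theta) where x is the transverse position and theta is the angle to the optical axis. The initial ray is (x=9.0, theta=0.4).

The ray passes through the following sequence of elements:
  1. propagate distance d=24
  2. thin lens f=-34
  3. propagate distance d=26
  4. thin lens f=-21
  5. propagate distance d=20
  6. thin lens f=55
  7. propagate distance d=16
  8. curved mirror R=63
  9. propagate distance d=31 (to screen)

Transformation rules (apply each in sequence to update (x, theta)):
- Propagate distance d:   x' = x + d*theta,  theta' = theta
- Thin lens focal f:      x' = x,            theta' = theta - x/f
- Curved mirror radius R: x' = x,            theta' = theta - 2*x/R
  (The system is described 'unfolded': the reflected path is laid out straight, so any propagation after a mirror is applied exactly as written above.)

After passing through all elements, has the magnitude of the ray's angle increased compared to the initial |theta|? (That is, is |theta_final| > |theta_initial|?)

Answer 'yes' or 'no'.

Initial: x=9.0000 theta=0.4000
After 1 (propagate distance d=24): x=18.6000 theta=0.4000
After 2 (thin lens f=-34): x=18.6000 theta=161/170 (≈0.9471)
After 3 (propagate distance d=26): x=3674/85 (≈43.2235) theta=161/170 (≈0.9471)
After 4 (thin lens f=-21): x=3674/85 (≈43.2235) theta=10729/3570 (≈3.0053)
After 5 (propagate distance d=20): x=184444/1785 (≈103.3300) theta=10729/3570 (≈3.0053)
After 6 (thin lens f=55): x=184444/1785 (≈103.3300) theta=31601/28050 (≈1.1266)
After 7 (propagate distance d=16): x=700828/5775 (≈121.3555) theta=31601/28050 (≈1.1266)
After 8 (curved mirror R=63): x=700828/5775 (≈121.3555) theta=-33720263/12370050 (≈-2.7260)
After 9 (propagate distance d=31 (to screen)): x=41440493/1124550 (≈36.8507) theta=-33720263/12370050 (≈-2.7260)
|theta_initial|=0.4000 |theta_final|=33720263/12370050 (≈2.7260) -> increased

Answer: yes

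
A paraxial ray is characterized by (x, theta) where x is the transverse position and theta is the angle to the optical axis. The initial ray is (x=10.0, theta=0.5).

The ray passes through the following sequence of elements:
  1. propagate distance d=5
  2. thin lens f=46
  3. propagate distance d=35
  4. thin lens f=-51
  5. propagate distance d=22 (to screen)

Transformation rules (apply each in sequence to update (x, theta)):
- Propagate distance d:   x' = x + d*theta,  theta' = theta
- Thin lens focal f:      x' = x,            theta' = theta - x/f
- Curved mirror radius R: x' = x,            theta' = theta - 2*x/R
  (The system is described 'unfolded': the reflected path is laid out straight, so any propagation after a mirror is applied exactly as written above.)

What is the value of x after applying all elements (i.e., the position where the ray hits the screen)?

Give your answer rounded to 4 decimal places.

Answer: 34.3493

Derivation:
Initial: x=10.0000 theta=0.5000
After 1 (propagate distance d=5): x=12.5000 theta=0.5000
After 2 (thin lens f=46): x=12.5000 theta=21/92 (≈0.2283)
After 3 (propagate distance d=35): x=1885/92 (≈20.4891) theta=21/92 (≈0.2283)
After 4 (thin lens f=-51): x=1885/92 (≈20.4891) theta=739/1173 (≈0.6300)
After 5 (propagate distance d=22 (to screen)): x=161167/4692 (≈34.3493) theta=739/1173 (≈0.6300)
Rounded to 4 decimal places: x = 34.3493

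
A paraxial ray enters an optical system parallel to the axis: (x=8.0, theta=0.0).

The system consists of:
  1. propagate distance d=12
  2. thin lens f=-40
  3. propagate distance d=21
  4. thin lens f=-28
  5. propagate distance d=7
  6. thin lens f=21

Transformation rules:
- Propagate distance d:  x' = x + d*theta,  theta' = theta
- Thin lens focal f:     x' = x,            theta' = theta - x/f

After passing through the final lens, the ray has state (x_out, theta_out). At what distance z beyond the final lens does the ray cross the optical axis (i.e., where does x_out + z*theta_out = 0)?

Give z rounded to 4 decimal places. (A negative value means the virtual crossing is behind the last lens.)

Answer: 105.9545

Derivation:
Initial: x=8.0000 theta=0.0000
After 1 (propagate distance d=12): x=8.0000 theta=0.0000
After 2 (thin lens f=-40): x=8.0000 theta=0.2000
After 3 (propagate distance d=21): x=12.2000 theta=0.2000
After 4 (thin lens f=-28): x=12.2000 theta=89/140 (≈0.6357)
After 5 (propagate distance d=7): x=16.6500 theta=89/140 (≈0.6357)
After 6 (thin lens f=21): x=16.6500 theta=-11/70 (≈-0.1571)
z_focus = -x_out/theta_out = -(16.6500)/(-11/70) = 2331/22 ≈ 105.9545
Rounded to 4 decimal places: z = 105.9545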